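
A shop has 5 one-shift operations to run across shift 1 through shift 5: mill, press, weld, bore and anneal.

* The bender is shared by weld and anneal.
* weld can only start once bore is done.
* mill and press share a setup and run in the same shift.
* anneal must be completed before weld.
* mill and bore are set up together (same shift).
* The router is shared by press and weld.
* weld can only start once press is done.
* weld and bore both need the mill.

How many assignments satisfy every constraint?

30

Splitting on mill: it can be shift 1 (10), shift 2 (9), shift 3 (7), shift 4 (4). Listing each branch's schedules as (press, weld, bore, anneal) by shift number:
mill=shift 1: (1,2,1,1) (1,3,1,1) (1,3,1,2) (1,4,1,1) (1,4,1,2) (1,4,1,3) (1,5,1,1) (1,5,1,2) (1,5,1,3) (1,5,1,4) — 10.
mill=shift 2: (2,3,2,1) (2,3,2,2) (2,4,2,1) (2,4,2,2) (2,4,2,3) (2,5,2,1) (2,5,2,2) (2,5,2,3) (2,5,2,4) — 9.
mill=shift 3: (3,4,3,1) (3,4,3,2) (3,4,3,3) (3,5,3,1) (3,5,3,2) (3,5,3,3) (3,5,3,4) — 7.
mill=shift 4: (4,5,4,1) (4,5,4,2) (4,5,4,3) (4,5,4,4) — 4.
Summing: 10 + 9 + 7 + 4 = 30.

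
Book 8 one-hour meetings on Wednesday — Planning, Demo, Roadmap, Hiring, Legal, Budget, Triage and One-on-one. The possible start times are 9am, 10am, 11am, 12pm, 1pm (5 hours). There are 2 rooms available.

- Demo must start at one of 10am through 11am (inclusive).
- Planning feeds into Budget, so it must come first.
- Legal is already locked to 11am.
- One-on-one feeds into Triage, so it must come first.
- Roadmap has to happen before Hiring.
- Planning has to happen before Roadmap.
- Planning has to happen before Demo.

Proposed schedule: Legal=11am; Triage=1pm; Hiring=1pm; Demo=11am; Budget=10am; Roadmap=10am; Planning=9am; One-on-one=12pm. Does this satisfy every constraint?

Planning has to happen before Roadmap — holds.
Demo must start at one of 10am through 11am (inclusive) — holds.
Roadmap has to happen before Hiring — holds.
Legal is already locked to 11am — holds.
Planning has to happen before Demo — holds.
One-on-one feeds into Triage, so it must come first — holds.
There are 2 rooms available — holds.
Planning feeds into Budget, so it must come first — holds.

Valid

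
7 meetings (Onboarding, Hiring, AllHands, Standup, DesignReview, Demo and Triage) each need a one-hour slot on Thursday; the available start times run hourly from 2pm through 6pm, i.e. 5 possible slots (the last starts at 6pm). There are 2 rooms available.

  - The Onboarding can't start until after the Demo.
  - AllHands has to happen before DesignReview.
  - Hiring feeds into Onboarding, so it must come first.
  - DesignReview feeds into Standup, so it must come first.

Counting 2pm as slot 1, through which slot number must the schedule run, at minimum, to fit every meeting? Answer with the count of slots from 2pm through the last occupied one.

The precedence chain requires at least 3 distinct slots.
With at most 2 per slot and 7 meetings, at least 4 slots are needed.
4 works (last occupied slot: 5pm): for example DesignReview -> 4pm; Standup -> 5pm; Onboarding -> 3pm; AllHands -> 3pm; Demo -> 2pm; Triage -> 4pm; Hiring -> 2pm.

4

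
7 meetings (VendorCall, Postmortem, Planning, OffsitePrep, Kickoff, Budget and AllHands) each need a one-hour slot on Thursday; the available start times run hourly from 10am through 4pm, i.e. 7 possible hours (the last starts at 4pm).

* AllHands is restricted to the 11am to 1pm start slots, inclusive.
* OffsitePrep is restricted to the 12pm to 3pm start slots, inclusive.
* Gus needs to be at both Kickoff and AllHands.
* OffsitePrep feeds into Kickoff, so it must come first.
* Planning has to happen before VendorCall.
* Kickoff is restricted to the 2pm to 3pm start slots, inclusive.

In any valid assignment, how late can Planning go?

Downstream work caps Planning at 3pm.
Planning at 3pm is achievable: OffsitePrep in 12pm; Kickoff in 2pm; Postmortem in 10am; Planning in 3pm; Budget in 10am; VendorCall in 4pm; AllHands in 11am.

3pm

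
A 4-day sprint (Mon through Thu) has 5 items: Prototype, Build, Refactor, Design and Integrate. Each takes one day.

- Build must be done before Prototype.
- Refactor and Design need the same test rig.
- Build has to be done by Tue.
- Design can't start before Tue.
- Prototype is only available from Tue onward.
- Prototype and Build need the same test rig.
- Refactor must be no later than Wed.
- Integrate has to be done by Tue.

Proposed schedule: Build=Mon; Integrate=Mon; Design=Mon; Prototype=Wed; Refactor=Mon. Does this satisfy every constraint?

Invalid. Refactor and Design need the same test rig.

Design can't start before Tue — violated.
Prototype is only available from Tue onward — holds.
Integrate has to be done by Tue — holds.
Refactor and Design need the same test rig — violated.
Build has to be done by Tue — holds.
Build must be done before Prototype — holds.
Prototype and Build need the same test rig — holds.
Refactor must be no later than Wed — holds.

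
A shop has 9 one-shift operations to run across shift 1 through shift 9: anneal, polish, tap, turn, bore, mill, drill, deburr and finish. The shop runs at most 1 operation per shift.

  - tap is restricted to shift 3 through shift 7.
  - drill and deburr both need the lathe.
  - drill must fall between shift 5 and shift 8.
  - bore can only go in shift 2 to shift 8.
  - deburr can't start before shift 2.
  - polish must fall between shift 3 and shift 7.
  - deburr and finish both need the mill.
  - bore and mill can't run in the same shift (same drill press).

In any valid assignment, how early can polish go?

shift 3

Polish is available from shift 3; polish's own window allows nothing later than shift 7.
polish at shift 3 is achievable: mill in shift 8; polish in shift 3; bore in shift 2; finish in shift 9; anneal in shift 1; turn in shift 7; drill in shift 5; tap in shift 4; deburr in shift 6.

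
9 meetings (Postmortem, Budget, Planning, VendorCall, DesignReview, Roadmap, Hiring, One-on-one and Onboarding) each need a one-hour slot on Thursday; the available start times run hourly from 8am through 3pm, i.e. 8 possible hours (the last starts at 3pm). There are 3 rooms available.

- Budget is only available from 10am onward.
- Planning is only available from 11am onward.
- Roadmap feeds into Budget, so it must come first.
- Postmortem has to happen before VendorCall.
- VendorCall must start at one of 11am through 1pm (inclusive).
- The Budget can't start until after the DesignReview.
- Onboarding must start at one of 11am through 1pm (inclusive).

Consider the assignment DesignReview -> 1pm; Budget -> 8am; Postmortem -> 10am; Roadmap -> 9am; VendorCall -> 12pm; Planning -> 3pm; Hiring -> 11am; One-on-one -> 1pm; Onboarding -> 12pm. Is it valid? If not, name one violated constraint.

The Budget can't start until after the DesignReview — violated.
VendorCall must start at one of 11am through 1pm (inclusive) — holds.
Budget is only available from 10am onward — violated.
Onboarding must start at one of 11am through 1pm (inclusive) — holds.
There are 3 rooms available — holds.
Roadmap feeds into Budget, so it must come first — violated.
Postmortem has to happen before VendorCall — holds.
Planning is only available from 11am onward — holds.

No — it violates: The Budget can't start until after the DesignReview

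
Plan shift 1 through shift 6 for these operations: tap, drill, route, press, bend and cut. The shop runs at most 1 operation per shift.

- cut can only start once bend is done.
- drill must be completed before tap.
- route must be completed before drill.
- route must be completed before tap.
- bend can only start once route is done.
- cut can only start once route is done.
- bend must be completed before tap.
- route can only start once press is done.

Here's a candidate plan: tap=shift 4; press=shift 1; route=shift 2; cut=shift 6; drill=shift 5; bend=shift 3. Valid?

Invalid. drill must be completed before tap.

drill must be completed before tap — violated.
cut can only start once route is done — holds.
The shop runs at most 1 operation per shift — holds.
route can only start once press is done — holds.
cut can only start once bend is done — holds.
route must be completed before drill — holds.
bend can only start once route is done — holds.
bend must be completed before tap — holds.
route must be completed before tap — holds.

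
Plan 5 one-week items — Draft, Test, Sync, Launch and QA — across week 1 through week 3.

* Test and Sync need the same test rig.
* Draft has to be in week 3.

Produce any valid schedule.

Sync=week 2; Draft=week 3; QA=week 1; Launch=week 1; Test=week 1

Checking: Test(week 1) != Sync(week 2); Draft=week 3 in [week 3,week 3].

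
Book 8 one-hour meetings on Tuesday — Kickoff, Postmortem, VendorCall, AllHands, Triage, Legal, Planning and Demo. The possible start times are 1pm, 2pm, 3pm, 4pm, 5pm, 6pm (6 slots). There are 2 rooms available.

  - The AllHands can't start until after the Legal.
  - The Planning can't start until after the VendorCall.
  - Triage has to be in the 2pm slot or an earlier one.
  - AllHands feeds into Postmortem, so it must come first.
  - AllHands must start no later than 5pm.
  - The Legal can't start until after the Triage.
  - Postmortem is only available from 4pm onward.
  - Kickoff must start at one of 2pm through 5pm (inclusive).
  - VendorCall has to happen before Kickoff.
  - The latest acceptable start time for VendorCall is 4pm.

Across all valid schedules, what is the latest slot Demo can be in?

Demo at 6pm is achievable: Triage=1pm, VendorCall=1pm, Legal=2pm, AllHands=3pm, Kickoff=2pm, Planning=3pm, Demo=6pm, Postmortem=4pm.

6pm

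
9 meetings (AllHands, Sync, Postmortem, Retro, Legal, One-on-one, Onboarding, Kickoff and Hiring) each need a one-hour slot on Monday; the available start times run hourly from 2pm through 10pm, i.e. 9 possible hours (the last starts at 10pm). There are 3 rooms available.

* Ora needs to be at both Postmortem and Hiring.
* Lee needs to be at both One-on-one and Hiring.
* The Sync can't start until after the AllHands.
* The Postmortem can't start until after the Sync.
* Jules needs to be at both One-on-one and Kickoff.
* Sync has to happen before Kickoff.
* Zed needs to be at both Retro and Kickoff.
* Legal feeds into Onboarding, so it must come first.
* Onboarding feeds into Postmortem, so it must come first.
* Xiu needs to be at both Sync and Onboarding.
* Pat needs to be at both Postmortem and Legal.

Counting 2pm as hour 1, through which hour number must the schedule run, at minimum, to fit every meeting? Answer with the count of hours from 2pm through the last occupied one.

The precedence chain requires at least 3 distinct hours.
With at most 3 per hour and 9 meetings, at least 3 hours are needed.
Could 3 hours be enough, i.e. nothing placed later than 4pm? No: Sync must come after AllHands (at 2pm or later) → {3pm, 4pm}; Postmortem must come after Sync (at 3pm or later) → {4pm}; Sync must come before Postmortem (at 4pm or earlier) → {3pm}; Onboarding must come before Postmortem (at 4pm or earlier) → {2pm, 3pm}; Onboarding must come after Legal (at 2pm or later) → {3pm}; Onboarding can't share with Sync (3pm) → nothing is left.
So 3 hours is not enough.
4 works (last occupied hour: 5pm): for example Hiring in 4pm, AllHands in 2pm, Legal in 2pm, Onboarding in 4pm, Kickoff in 4pm, Retro in 2pm, Postmortem in 5pm, One-on-one in 3pm, Sync in 3pm.

4 hours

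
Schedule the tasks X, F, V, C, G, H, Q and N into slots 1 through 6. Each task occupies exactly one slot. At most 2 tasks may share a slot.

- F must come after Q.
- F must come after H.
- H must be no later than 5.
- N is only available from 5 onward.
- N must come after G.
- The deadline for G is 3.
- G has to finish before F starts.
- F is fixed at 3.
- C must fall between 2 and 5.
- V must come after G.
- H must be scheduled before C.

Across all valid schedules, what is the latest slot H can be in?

H's own window allows nothing later than 5; downstream work caps H at 2.
H at 2 is achievable: N=5; Q=1; G=1; V=2; H=2; X=4; F=3; C=3.

2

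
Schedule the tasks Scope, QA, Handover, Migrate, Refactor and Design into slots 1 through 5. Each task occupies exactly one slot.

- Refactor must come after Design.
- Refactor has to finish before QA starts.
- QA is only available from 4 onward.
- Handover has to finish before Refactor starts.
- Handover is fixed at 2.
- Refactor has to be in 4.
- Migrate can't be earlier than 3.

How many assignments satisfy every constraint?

Splitting on Scope: it can be 1 (9), 2 (9), 3 (9), 4 (9), 5 (9). Listing each branch's schedules as (QA, Handover, Migrate, Refactor, Design):
Scope=1: (5,2,3,4,1) (5,2,3,4,2) (5,2,3,4,3) (5,2,4,4,1) (5,2,4,4,2) (5,2,4,4,3) (5,2,5,4,1) (5,2,5,4,2) (5,2,5,4,3) — 9.
Scope=2: (5,2,3,4,1) (5,2,3,4,2) (5,2,3,4,3) (5,2,4,4,1) (5,2,4,4,2) (5,2,4,4,3) (5,2,5,4,1) (5,2,5,4,2) (5,2,5,4,3) — 9.
Scope=3: (5,2,3,4,1) (5,2,3,4,2) (5,2,3,4,3) (5,2,4,4,1) (5,2,4,4,2) (5,2,4,4,3) (5,2,5,4,1) (5,2,5,4,2) (5,2,5,4,3) — 9.
Scope=4: (5,2,3,4,1) (5,2,3,4,2) (5,2,3,4,3) (5,2,4,4,1) (5,2,4,4,2) (5,2,4,4,3) (5,2,5,4,1) (5,2,5,4,2) (5,2,5,4,3) — 9.
Scope=5: (5,2,3,4,1) (5,2,3,4,2) (5,2,3,4,3) (5,2,4,4,1) (5,2,4,4,2) (5,2,4,4,3) (5,2,5,4,1) (5,2,5,4,2) (5,2,5,4,3) — 9.
Summing: 9 + 9 + 9 + 9 + 9 = 45.

45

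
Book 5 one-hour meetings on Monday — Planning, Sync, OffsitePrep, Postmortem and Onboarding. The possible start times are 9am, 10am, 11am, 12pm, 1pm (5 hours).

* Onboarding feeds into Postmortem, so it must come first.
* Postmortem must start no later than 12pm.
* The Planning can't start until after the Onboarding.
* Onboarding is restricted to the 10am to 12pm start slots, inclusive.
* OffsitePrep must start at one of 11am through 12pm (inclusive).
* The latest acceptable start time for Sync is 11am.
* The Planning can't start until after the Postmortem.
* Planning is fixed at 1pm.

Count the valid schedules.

Splitting on Sync: it can be 9am (6), 10am (6), 11am (6). Listing each branch's schedules as (Planning, OffsitePrep, Postmortem, Onboarding):
Sync=9am: (1pm,11am,11am,10am) (1pm,11am,12pm,10am) (1pm,11am,12pm,11am) (1pm,12pm,11am,10am) (1pm,12pm,12pm,10am) (1pm,12pm,12pm,11am) — 6.
Sync=10am: (1pm,11am,11am,10am) (1pm,11am,12pm,10am) (1pm,11am,12pm,11am) (1pm,12pm,11am,10am) (1pm,12pm,12pm,10am) (1pm,12pm,12pm,11am) — 6.
Sync=11am: (1pm,11am,11am,10am) (1pm,11am,12pm,10am) (1pm,11am,12pm,11am) (1pm,12pm,11am,10am) (1pm,12pm,12pm,10am) (1pm,12pm,12pm,11am) — 6.
Summing: 6 + 6 + 6 = 18.

18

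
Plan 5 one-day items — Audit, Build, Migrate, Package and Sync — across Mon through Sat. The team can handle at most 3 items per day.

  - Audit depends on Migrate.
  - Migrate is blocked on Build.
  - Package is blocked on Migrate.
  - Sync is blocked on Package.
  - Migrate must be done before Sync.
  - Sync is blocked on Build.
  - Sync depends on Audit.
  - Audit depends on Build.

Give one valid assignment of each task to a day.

Audit in Wed; Sync in Thu; Package in Wed; Migrate in Tue; Build in Mon

Checking: Migrate(Tue) before Audit(Wed); Package(Wed) before Sync(Thu); Build(Mon) before Audit(Wed); Build(Mon) before Sync(Thu); Migrate(Tue) before Package(Wed); Build(Mon) before Migrate(Tue); Audit(Wed) before Sync(Thu); Migrate(Tue) before Sync(Thu); max 2 per day (cap 3).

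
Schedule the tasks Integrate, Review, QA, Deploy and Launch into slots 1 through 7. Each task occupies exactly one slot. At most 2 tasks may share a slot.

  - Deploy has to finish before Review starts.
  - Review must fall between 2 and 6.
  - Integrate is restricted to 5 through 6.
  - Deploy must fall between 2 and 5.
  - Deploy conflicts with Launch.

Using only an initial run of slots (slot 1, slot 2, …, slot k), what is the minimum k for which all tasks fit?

5

The precedence chain requires at least 2 distinct slots.
With at most 2 per slot and 5 tasks, at least 3 slots are needed.
Integrate can't be placed before 5, so the schedule must run through at least slot 5.
5 works (last occupied slot: 5): for example Deploy=2, Integrate=5, Review=3, QA=1, Launch=1.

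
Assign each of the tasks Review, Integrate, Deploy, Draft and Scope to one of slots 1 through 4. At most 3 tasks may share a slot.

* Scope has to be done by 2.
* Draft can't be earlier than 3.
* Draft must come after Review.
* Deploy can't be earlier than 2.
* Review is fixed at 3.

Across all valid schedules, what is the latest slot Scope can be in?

Scope's own window allows nothing later than 2.
Scope at 2 is achievable: Deploy=2; Review=3; Scope=2; Draft=4; Integrate=1.

2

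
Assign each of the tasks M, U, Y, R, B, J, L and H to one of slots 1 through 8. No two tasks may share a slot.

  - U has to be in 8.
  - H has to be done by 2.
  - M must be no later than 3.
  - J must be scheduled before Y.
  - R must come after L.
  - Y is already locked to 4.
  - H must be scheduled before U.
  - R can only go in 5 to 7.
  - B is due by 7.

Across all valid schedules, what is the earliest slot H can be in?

H's own window allows nothing later than 2.
H at 1 is achievable: R in 6, M in 2, H in 1, B in 7, U in 8, J in 3, L in 5, Y in 4.

1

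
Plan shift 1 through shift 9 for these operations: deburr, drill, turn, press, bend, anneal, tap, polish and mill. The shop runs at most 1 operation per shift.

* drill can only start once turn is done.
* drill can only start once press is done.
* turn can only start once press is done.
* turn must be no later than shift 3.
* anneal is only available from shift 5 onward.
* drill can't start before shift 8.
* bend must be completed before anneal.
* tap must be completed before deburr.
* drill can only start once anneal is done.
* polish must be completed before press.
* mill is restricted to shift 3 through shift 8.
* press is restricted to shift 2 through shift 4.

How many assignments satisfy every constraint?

42

Splitting on deburr: it can be shift 5 (3), shift 6 (6), shift 7 (9), shift 8 (12), shift 9 (12). Listing each branch's schedules as (drill, turn, press, bend, anneal, tap, polish, mill) by shift number:
deburr=shift 5: (9,3,2,6,7,4,1,8) (9,3,2,6,8,4,1,7) (9,3,2,7,8,4,1,6) — 3.
deburr=shift 6: (9,3,2,4,7,5,1,8) (9,3,2,4,8,5,1,7) (9,3,2,5,7,4,1,8) (9,3,2,5,8,4,1,7) (9,3,2,7,8,4,1,5) (9,3,2,7,8,5,1,4) — 6.
deburr=shift 7: (9,3,2,4,5,6,1,8) (9,3,2,4,6,5,1,8) (9,3,2,4,8,5,1,6) (9,3,2,4,8,6,1,5) (9,3,2,5,6,4,1,8) (9,3,2,5,8,4,1,6) (9,3,2,5,8,6,1,4) (9,3,2,6,8,4,1,5) (9,3,2,6,8,5,1,4) — 9.
deburr=shift 8: (9,3,2,4,5,6,1,7) (9,3,2,4,5,7,1,6) (9,3,2,4,6,5,1,7) (9,3,2,4,6,7,1,5) (9,3,2,4,7,5,1,6) (9,3,2,4,7,6,1,5) (9,3,2,5,6,4,1,7) (9,3,2,5,6,7,1,4) (9,3,2,5,7,4,1,6) (9,3,2,5,7,6,1,4) (9,3,2,6,7,4,1,5) (9,3,2,6,7,5,1,4) — 12.
deburr=shift 9: (8,3,2,4,5,6,1,7) (8,3,2,4,5,7,1,6) (8,3,2,4,6,5,1,7) (8,3,2,4,6,7,1,5) (8,3,2,4,7,5,1,6) (8,3,2,4,7,6,1,5) (8,3,2,5,6,4,1,7) (8,3,2,5,6,7,1,4) (8,3,2,5,7,4,1,6) (8,3,2,5,7,6,1,4) (8,3,2,6,7,4,1,5) (8,3,2,6,7,5,1,4) — 12.
Summing: 3 + 6 + 9 + 12 + 12 = 42.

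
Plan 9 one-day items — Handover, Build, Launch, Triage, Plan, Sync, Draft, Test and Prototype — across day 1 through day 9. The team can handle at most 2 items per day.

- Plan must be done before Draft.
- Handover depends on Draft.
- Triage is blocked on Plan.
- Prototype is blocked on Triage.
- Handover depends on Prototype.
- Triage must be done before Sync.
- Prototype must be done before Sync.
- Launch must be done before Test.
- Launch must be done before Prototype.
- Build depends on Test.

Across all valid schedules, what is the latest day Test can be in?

day 8

Precedence pushes Test to at least day 2; downstream work caps Test at day 8.
Test at day 8 is achievable: Prototype -> day 3; Sync -> day 4; Handover -> day 4; Triage -> day 2; Test -> day 8; Plan -> day 1; Draft -> day 2; Build -> day 9; Launch -> day 1.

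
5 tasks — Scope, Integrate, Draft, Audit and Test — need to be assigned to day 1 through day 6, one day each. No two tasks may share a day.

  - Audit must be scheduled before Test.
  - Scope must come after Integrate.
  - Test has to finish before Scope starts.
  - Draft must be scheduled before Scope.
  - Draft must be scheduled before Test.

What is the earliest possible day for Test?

day 3

Precedence pushes Test to at least day 2; downstream work caps Test at day 5.
Test at day 3 is achievable: Integrate in day 4; Scope in day 5; Test in day 3; Draft in day 1; Audit in day 2.
Nothing earlier works — the capacity limit rule out every day before day 3.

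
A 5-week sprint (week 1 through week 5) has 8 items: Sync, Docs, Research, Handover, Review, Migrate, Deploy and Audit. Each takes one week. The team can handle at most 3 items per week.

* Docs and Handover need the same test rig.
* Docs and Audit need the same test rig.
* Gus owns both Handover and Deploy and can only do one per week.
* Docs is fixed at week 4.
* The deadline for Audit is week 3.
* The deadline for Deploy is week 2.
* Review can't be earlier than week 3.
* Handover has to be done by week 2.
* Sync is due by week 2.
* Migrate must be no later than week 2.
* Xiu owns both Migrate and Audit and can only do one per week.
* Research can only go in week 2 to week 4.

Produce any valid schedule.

Docs -> week 4, Research -> week 2, Review -> week 3, Deploy -> week 2, Migrate -> week 1, Audit -> week 2, Sync -> week 1, Handover -> week 1

Checking: Handover(week 1) != Deploy(week 2); Docs(week 4) != Handover(week 1); Docs(week 4) != Audit(week 2); Migrate(week 1) != Audit(week 2); Handover=week 1 in [week 1,week 2]; Research=week 2 in [week 2,week 4]; Audit=week 2 in [week 1,week 3]; Deploy=week 2 in [week 1,week 2]; Sync=week 1 in [week 1,week 2]; Review=week 3 in [week 3,week 5]; Docs=week 4 in [week 4,week 4]; Migrate=week 1 in [week 1,week 2]; max 3 per week (cap 3).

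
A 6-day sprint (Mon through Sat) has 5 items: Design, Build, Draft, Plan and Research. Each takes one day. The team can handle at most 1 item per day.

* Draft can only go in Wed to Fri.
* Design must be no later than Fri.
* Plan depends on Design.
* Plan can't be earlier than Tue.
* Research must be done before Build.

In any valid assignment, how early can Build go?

Precedence pushes Build to at least Tue.
Build at Tue is achievable: Draft -> Wed, Research -> Mon, Design -> Thu, Build -> Tue, Plan -> Fri.

Tue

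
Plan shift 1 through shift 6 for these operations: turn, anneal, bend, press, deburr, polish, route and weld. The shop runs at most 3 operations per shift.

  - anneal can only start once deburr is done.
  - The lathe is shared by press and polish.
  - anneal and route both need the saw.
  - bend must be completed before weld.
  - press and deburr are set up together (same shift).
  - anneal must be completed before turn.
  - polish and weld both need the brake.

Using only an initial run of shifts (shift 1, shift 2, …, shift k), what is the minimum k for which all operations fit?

3 shifts

The precedence chain requires at least 3 distinct shifts.
With at most 3 per shift and 8 operations, at least 3 shifts are needed.
3 works (last occupied shift: shift 3): for example route -> shift 3; anneal -> shift 2; weld -> shift 2; turn -> shift 3; bend -> shift 1; polish -> shift 3; press -> shift 1; deburr -> shift 1.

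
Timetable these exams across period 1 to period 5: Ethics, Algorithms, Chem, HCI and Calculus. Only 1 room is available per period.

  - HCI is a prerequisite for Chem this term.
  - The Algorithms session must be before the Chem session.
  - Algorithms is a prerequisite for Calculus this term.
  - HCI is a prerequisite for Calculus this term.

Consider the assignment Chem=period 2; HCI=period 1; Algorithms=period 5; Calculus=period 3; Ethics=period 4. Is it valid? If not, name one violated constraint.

HCI is a prerequisite for Calculus this term — holds.
Algorithms is a prerequisite for Calculus this term — violated.
The Algorithms session must be before the Chem session — violated.
Only 1 room is available per period — holds.
HCI is a prerequisite for Chem this term — holds.

No — it violates: The Algorithms session must be before the Chem session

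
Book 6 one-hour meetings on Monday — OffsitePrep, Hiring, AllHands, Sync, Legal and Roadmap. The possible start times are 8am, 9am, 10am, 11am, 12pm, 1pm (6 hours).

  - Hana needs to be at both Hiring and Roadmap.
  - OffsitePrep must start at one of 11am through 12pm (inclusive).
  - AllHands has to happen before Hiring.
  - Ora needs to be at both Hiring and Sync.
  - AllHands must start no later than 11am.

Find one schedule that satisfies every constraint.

OffsitePrep=11am; Sync=8am; AllHands=8am; Hiring=9am; Legal=8am; Roadmap=8am

Checking: AllHands(8am) before Hiring(9am); Hiring(9am) != Roadmap(8am); Hiring(9am) != Sync(8am); AllHands=8am in [8am,11am]; OffsitePrep=11am in [11am,12pm].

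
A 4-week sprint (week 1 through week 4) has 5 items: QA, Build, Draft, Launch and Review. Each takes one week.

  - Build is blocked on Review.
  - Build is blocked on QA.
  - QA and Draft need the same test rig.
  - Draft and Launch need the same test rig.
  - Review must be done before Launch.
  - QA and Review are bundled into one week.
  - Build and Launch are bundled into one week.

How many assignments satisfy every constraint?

Splitting on QA: it can be week 1 (6), week 2 (4), week 3 (2). Listing each branch's schedules as (Build, Draft, Launch, Review) by week number:
QA=week 1: (2,3,2,1) (2,4,2,1) (3,2,3,1) (3,4,3,1) (4,2,4,1) (4,3,4,1) — 6.
QA=week 2: (3,1,3,2) (3,4,3,2) (4,1,4,2) (4,3,4,2) — 4.
QA=week 3: (4,1,4,3) (4,2,4,3) — 2.
Summing: 6 + 4 + 2 = 12.

12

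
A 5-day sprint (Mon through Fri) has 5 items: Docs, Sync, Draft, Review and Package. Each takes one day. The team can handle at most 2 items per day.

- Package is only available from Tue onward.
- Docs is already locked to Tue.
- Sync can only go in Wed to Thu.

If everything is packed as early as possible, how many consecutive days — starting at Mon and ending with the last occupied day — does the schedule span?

3 days

With at most 2 per day and 5 work items, at least 3 days are needed.
Sync can't be placed before Wed — that is day 3 counting from Mon — so the schedule must run through at least 3 days.
3 works (last occupied day: Wed): for example Package -> Tue, Review -> Mon, Draft -> Mon, Sync -> Wed, Docs -> Tue.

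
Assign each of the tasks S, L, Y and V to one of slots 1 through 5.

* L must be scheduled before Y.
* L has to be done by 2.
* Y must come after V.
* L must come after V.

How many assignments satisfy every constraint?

15

Splitting on S: it can be 1 (3), 2 (3), 3 (3), 4 (3), 5 (3). Listing each branch's schedules as (L, Y, V):
S=1: (2,3,1) (2,4,1) (2,5,1) — 3.
S=2: (2,3,1) (2,4,1) (2,5,1) — 3.
S=3: (2,3,1) (2,4,1) (2,5,1) — 3.
S=4: (2,3,1) (2,4,1) (2,5,1) — 3.
S=5: (2,3,1) (2,4,1) (2,5,1) — 3.
Summing: 3 + 3 + 3 + 3 + 3 = 15.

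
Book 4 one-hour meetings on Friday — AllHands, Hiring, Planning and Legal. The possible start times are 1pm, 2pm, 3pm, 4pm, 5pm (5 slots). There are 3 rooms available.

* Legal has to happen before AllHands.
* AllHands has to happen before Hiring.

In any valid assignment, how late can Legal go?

Downstream work caps Legal at 3pm.
Legal at 3pm is achievable: Planning -> 1pm, Hiring -> 5pm, AllHands -> 4pm, Legal -> 3pm.

3pm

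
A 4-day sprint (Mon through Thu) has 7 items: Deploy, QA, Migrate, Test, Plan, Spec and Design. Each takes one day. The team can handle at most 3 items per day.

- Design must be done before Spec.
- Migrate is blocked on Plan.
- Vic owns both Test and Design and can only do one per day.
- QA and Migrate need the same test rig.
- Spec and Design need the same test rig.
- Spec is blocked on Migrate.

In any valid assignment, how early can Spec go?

Wed

Precedence pushes Spec to at least Wed.
Spec at Wed is achievable: Migrate -> Tue, Plan -> Mon, Test -> Tue, Deploy -> Mon, Spec -> Wed, QA -> Wed, Design -> Mon.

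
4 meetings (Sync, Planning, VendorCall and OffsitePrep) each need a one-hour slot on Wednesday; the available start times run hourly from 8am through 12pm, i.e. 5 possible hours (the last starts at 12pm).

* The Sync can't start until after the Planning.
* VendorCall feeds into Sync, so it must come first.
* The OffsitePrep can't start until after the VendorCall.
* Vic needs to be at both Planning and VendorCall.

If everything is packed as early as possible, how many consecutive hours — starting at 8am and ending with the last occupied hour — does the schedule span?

3 hours

The precedence chain requires at least 2 distinct hours.
Could 2 hours be enough, i.e. nothing placed later than 9am? No: OffsitePrep must come after VendorCall (at 8am or later) → {9am}; VendorCall must come before OffsitePrep (at 9am or earlier) → {8am}; Sync must come after VendorCall (at 8am or later) → {9am}; Planning must come before Sync (at 9am or earlier) → {8am}; VendorCall can't share with Planning (8am) → nothing is left.
So 2 hours is not enough.
3 works (last occupied hour: 10am): for example OffsitePrep in 9am; Sync in 10am; Planning in 9am; VendorCall in 8am.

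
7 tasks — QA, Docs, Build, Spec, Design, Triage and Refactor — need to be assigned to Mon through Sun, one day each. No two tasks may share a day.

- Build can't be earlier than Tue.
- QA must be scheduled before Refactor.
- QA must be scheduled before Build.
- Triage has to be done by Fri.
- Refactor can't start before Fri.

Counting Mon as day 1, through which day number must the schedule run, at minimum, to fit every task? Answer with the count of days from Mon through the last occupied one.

The precedence chain requires at least 2 distinct days.
With at most 1 per day and 7 tasks, at least 7 days are needed.
Refactor can't be placed before Fri — that is day 5 counting from Mon — so the schedule must run through at least 5 days.
7 works (last occupied day: Sun): for example Triage -> Mon; Spec -> Sat; Refactor -> Fri; Build -> Wed; Docs -> Thu; QA -> Tue; Design -> Sun.

7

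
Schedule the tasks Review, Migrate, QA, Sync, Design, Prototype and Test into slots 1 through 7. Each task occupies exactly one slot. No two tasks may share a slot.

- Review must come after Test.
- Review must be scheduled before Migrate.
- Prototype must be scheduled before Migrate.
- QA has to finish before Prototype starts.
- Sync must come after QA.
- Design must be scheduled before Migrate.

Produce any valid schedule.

Prototype -> 4, Migrate -> 6, QA -> 3, Design -> 5, Sync -> 7, Test -> 1, Review -> 2

Checking: Test(1) before Review(2); Review(2) before Migrate(6); Design(5) before Migrate(6); Prototype(4) before Migrate(6); QA(3) before Prototype(4); QA(3) before Sync(7); max 1 per slot (cap 1).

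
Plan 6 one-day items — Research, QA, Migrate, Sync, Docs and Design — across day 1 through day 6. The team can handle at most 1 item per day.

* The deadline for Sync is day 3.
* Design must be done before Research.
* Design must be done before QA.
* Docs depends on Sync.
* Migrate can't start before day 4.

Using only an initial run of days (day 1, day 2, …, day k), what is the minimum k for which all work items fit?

6

The precedence chain requires at least 2 distinct days.
With at most 1 per day and 6 work items, at least 6 days are needed.
Migrate can't be placed before day 4, so the schedule must run through at least day 4.
6 works (last occupied day: day 6): for example Migrate=day 4; Research=day 3; QA=day 5; Sync=day 1; Docs=day 6; Design=day 2.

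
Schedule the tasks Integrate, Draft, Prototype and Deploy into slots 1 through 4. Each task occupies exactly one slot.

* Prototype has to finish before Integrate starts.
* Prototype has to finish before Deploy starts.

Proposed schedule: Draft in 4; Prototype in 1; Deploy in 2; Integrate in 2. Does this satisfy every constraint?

Prototype has to finish before Integrate starts — holds.
Prototype has to finish before Deploy starts — holds.

Valid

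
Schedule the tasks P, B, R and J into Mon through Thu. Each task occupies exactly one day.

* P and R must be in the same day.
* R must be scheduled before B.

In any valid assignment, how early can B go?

Precedence pushes B to at least Tue.
B at Tue is achievable: P -> Mon; B -> Tue; R -> Mon; J -> Mon.

Tue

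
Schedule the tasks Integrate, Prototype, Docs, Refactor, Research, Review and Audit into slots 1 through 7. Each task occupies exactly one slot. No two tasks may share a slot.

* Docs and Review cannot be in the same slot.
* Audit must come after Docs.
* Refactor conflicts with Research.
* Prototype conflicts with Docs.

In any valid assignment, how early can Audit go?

2

Precedence pushes Audit to at least 2.
Audit at 2 is achievable: Audit in 2, Prototype in 4, Docs in 1, Research in 6, Review in 7, Refactor in 5, Integrate in 3.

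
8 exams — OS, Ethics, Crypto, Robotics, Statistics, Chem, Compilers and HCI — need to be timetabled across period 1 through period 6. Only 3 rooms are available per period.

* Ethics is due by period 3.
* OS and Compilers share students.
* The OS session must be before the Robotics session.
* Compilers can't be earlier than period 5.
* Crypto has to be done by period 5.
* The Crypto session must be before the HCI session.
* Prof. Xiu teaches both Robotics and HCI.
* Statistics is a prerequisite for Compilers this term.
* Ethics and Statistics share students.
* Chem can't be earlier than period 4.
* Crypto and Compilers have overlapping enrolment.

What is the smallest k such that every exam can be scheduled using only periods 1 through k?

The precedence chain requires at least 2 distinct periods.
With at most 3 per period and 8 exams, at least 3 periods are needed.
Compilers can't be placed before period 5, so the schedule must run through at least period 5.
5 works (last occupied period: period 5): for example HCI -> period 3; Robotics -> period 2; Chem -> period 4; OS -> period 1; Compilers -> period 5; Ethics -> period 1; Statistics -> period 2; Crypto -> period 1.

5 periods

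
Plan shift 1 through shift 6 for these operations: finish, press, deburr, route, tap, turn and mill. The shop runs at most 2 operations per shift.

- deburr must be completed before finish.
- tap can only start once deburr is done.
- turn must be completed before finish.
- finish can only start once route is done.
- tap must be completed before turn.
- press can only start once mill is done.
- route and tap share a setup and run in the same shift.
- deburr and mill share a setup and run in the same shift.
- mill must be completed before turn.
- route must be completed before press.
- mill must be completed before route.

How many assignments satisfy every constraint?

Splitting on finish: it can be shift 4 (4), shift 5 (14), shift 6 (30). Listing each branch's schedules as (press, deburr, route, tap, turn, mill) by shift number:
finish=shift 4: (3,1,2,2,3,1) (4,1,2,2,3,1) (5,1,2,2,3,1) (6,1,2,2,3,1) — 4.
finish=shift 5: (3,1,2,2,3,1) (3,1,2,2,4,1) (4,1,2,2,3,1) (4,1,2,2,4,1) (4,1,3,3,4,1) (4,2,3,3,4,2) (5,1,2,2,3,1) (5,1,2,2,4,1) (5,1,3,3,4,1) (5,2,3,3,4,2) (6,1,2,2,3,1) (6,1,2,2,4,1) (6,1,3,3,4,1) (6,2,3,3,4,2) — 14.
finish=shift 6: (3,1,2,2,3,1) (3,1,2,2,4,1) (3,1,2,2,5,1) (4,1,2,2,3,1) (4,1,2,2,4,1) (4,1,2,2,5,1) (4,1,3,3,4,1) (4,1,3,3,5,1) (4,2,3,3,4,2) (4,2,3,3,5,2) (5,1,2,2,3,1) (5,1,2,2,4,1) (5,1,2,2,5,1) (5,1,3,3,4,1) (5,1,3,3,5,1) (5,1,4,4,5,1) (5,2,3,3,4,2) (5,2,3,3,5,2) (5,2,4,4,5,2) (5,3,4,4,5,3) (6,1,2,2,3,1) (6,1,2,2,4,1) (6,1,2,2,5,1) (6,1,3,3,4,1) (6,1,3,3,5,1) (6,1,4,4,5,1) (6,2,3,3,4,2) (6,2,3,3,5,2) (6,2,4,4,5,2) (6,3,4,4,5,3) — 30.
Summing: 4 + 14 + 30 = 48.

48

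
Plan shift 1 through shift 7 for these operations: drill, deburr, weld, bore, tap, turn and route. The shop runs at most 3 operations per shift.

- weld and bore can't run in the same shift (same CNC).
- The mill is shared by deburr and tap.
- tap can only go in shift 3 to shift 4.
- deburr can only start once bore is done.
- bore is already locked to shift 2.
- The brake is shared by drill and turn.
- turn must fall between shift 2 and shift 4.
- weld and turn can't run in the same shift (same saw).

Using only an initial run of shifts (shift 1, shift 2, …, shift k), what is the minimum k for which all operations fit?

4 shifts

The precedence chain requires at least 2 distinct shifts.
With at most 3 per shift and 7 operations, at least 3 shifts are needed.
tap can't be placed before shift 3, so the schedule must run through at least shift 3.
Could 3 shifts be enough, i.e. nothing placed later than shift 3? No: bore's window within 3 shifts is {shift 2}; tap's window within 3 shifts is {shift 3}; deburr must come after bore (at shift 2 or later) → {shift 3}; tap can't share with deburr (shift 3) → nothing is left.
So 3 shifts is not enough.
4 works (last occupied shift: shift 4): for example route in shift 1; drill in shift 1; deburr in shift 4; bore in shift 2; tap in shift 3; turn in shift 2; weld in shift 1.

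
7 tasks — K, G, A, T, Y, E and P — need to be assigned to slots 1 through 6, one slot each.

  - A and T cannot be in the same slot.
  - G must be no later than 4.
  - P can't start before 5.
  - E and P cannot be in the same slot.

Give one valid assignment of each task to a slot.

E in 1, P in 5, G in 1, T in 2, Y in 1, A in 1, K in 1

Checking: E(1) != P(5); A(1) != T(2); G=1 in [1,4]; P=5 in [5,6].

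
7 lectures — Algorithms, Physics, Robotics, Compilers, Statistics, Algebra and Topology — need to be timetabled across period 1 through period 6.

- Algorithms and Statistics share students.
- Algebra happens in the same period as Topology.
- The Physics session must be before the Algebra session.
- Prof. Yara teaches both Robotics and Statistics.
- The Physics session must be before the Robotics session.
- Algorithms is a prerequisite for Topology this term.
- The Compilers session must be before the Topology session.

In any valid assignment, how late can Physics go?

Downstream work caps Physics at period 5.
Physics at period 5 is achievable: Physics -> period 5; Statistics -> period 2; Algebra -> period 6; Topology -> period 6; Compilers -> period 1; Algorithms -> period 1; Robotics -> period 6.

period 5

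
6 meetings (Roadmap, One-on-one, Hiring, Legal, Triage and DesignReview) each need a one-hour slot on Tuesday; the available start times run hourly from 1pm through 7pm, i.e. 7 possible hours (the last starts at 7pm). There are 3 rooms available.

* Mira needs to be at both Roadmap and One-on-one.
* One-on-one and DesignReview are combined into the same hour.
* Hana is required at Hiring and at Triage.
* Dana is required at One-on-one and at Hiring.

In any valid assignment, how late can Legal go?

Legal at 7pm is achievable: DesignReview -> 2pm; Triage -> 2pm; One-on-one -> 2pm; Legal -> 7pm; Roadmap -> 1pm; Hiring -> 1pm.

7pm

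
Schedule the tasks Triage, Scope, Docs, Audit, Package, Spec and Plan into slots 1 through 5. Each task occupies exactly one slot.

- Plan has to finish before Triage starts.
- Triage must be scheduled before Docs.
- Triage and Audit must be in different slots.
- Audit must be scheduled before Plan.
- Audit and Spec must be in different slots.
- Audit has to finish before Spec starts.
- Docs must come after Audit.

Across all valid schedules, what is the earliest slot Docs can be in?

4

Precedence pushes Docs to at least 4.
Docs at 4 is achievable: Scope in 1, Docs in 4, Plan in 2, Package in 1, Spec in 2, Audit in 1, Triage in 3.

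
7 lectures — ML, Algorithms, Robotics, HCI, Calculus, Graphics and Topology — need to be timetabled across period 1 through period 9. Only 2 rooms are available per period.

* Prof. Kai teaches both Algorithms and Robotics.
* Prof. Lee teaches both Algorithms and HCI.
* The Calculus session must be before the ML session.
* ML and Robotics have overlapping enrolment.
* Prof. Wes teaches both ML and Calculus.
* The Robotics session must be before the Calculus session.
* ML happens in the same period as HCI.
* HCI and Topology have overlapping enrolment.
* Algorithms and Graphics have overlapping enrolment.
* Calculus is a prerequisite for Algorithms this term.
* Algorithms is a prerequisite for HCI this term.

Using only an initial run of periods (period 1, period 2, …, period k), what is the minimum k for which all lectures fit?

4

The precedence chain requires at least 4 distinct periods.
With at most 2 per period and 7 lectures, at least 4 periods are needed.
4 works (last occupied period: period 4): for example Topology in period 2, Calculus in period 2, Algorithms in period 3, ML in period 4, Robotics in period 1, HCI in period 4, Graphics in period 1.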